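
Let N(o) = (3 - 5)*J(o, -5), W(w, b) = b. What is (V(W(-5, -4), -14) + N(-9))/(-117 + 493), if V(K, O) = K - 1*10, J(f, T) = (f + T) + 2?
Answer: 5/188 ≈ 0.026596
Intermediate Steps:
J(f, T) = 2 + T + f (J(f, T) = (T + f) + 2 = 2 + T + f)
V(K, O) = -10 + K (V(K, O) = K - 10 = -10 + K)
N(o) = 6 - 2*o (N(o) = (3 - 5)*(2 - 5 + o) = -2*(-3 + o) = 6 - 2*o)
(V(W(-5, -4), -14) + N(-9))/(-117 + 493) = ((-10 - 4) + (6 - 2*(-9)))/(-117 + 493) = (-14 + (6 + 18))/376 = (-14 + 24)*(1/376) = 10*(1/376) = 5/188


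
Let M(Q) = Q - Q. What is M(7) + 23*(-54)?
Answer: -1242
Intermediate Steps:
M(Q) = 0
M(7) + 23*(-54) = 0 + 23*(-54) = 0 - 1242 = -1242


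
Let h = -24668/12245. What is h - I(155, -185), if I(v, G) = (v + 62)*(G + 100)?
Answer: 225834357/12245 ≈ 18443.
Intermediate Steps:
h = -24668/12245 (h = -24668*1/12245 = -24668/12245 ≈ -2.0145)
I(v, G) = (62 + v)*(100 + G)
h - I(155, -185) = -24668/12245 - (6200 + 62*(-185) + 100*155 - 185*155) = -24668/12245 - (6200 - 11470 + 15500 - 28675) = -24668/12245 - 1*(-18445) = -24668/12245 + 18445 = 225834357/12245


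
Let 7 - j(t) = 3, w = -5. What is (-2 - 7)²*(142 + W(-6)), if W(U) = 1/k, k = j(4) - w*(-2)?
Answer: 22977/2 ≈ 11489.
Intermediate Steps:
j(t) = 4 (j(t) = 7 - 1*3 = 7 - 3 = 4)
k = -6 (k = 4 - (-5)*(-2) = 4 - 1*10 = 4 - 10 = -6)
W(U) = -⅙ (W(U) = 1/(-6) = -⅙)
(-2 - 7)²*(142 + W(-6)) = (-2 - 7)²*(142 - ⅙) = (-9)²*(851/6) = 81*(851/6) = 22977/2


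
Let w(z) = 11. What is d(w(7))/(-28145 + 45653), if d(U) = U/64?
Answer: 11/1120512 ≈ 9.8169e-6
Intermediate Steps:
d(U) = U/64 (d(U) = U*(1/64) = U/64)
d(w(7))/(-28145 + 45653) = ((1/64)*11)/(-28145 + 45653) = (11/64)/17508 = (11/64)*(1/17508) = 11/1120512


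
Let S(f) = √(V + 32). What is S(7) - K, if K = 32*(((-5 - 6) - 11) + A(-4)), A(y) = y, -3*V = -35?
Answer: 832 + √393/3 ≈ 838.61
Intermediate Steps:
V = 35/3 (V = -⅓*(-35) = 35/3 ≈ 11.667)
S(f) = √393/3 (S(f) = √(35/3 + 32) = √(131/3) = √393/3)
K = -832 (K = 32*(((-5 - 6) - 11) - 4) = 32*((-11 - 11) - 4) = 32*(-22 - 4) = 32*(-26) = -832)
S(7) - K = √393/3 - 1*(-832) = √393/3 + 832 = 832 + √393/3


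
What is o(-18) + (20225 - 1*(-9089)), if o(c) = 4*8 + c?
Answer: 29328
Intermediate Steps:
o(c) = 32 + c
o(-18) + (20225 - 1*(-9089)) = (32 - 18) + (20225 - 1*(-9089)) = 14 + (20225 + 9089) = 14 + 29314 = 29328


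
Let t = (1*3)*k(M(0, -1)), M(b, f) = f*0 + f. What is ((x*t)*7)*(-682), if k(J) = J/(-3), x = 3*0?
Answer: 0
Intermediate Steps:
x = 0
M(b, f) = f (M(b, f) = 0 + f = f)
k(J) = -J/3 (k(J) = J*(-1/3) = -J/3)
t = 1 (t = (1*3)*(-1/3*(-1)) = 3*(1/3) = 1)
((x*t)*7)*(-682) = ((0*1)*7)*(-682) = (0*7)*(-682) = 0*(-682) = 0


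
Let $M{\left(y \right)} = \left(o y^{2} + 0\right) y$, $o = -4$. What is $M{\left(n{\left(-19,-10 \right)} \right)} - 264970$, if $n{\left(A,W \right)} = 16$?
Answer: $-281354$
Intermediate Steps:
$M{\left(y \right)} = - 4 y^{3}$ ($M{\left(y \right)} = \left(- 4 y^{2} + 0\right) y = - 4 y^{2} y = - 4 y^{3}$)
$M{\left(n{\left(-19,-10 \right)} \right)} - 264970 = - 4 \cdot 16^{3} - 264970 = \left(-4\right) 4096 - 264970 = -16384 - 264970 = -281354$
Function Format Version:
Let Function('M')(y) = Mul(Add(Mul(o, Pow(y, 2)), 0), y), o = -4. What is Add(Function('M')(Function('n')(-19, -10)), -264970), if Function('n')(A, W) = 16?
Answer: -281354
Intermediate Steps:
Function('M')(y) = Mul(-4, Pow(y, 3)) (Function('M')(y) = Mul(Add(Mul(-4, Pow(y, 2)), 0), y) = Mul(Mul(-4, Pow(y, 2)), y) = Mul(-4, Pow(y, 3)))
Add(Function('M')(Function('n')(-19, -10)), -264970) = Add(Mul(-4, Pow(16, 3)), -264970) = Add(Mul(-4, 4096), -264970) = Add(-16384, -264970) = -281354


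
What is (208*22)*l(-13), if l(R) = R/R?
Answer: 4576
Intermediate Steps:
l(R) = 1
(208*22)*l(-13) = (208*22)*1 = 4576*1 = 4576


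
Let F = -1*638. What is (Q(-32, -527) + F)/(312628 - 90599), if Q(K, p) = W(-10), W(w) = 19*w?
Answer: -828/222029 ≈ -0.0037292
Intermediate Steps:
Q(K, p) = -190 (Q(K, p) = 19*(-10) = -190)
F = -638
(Q(-32, -527) + F)/(312628 - 90599) = (-190 - 638)/(312628 - 90599) = -828/222029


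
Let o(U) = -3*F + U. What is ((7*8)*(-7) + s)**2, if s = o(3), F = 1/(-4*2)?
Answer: 9665881/64 ≈ 1.5103e+5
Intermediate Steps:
F = -1/8 (F = 1/(-8) = -1/8 ≈ -0.12500)
o(U) = 3/8 + U (o(U) = -3*(-1/8) + U = 3/8 + U)
s = 27/8 (s = 3/8 + 3 = 27/8 ≈ 3.3750)
((7*8)*(-7) + s)**2 = ((7*8)*(-7) + 27/8)**2 = (56*(-7) + 27/8)**2 = (-392 + 27/8)**2 = (-3109/8)**2 = 9665881/64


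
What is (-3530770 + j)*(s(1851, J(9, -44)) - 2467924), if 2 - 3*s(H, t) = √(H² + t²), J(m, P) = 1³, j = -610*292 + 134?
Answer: 9152925470040 + 1236252*√3426202 ≈ 9.1552e+12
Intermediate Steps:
j = -177986 (j = -178120 + 134 = -177986)
J(m, P) = 1
s(H, t) = ⅔ - √(H² + t²)/3
(-3530770 + j)*(s(1851, J(9, -44)) - 2467924) = (-3530770 - 177986)*((⅔ - √(1851² + 1²)/3) - 2467924) = -3708756*((⅔ - √(3426201 + 1)/3) - 2467924) = -3708756*((⅔ - √3426202/3) - 2467924) = -3708756*(-7403770/3 - √3426202/3) = 9152925470040 + 1236252*√3426202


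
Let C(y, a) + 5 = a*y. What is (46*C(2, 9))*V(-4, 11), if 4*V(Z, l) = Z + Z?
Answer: -1196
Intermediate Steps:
C(y, a) = -5 + a*y
V(Z, l) = Z/2 (V(Z, l) = (Z + Z)/4 = (2*Z)/4 = Z/2)
(46*C(2, 9))*V(-4, 11) = (46*(-5 + 9*2))*((1/2)*(-4)) = (46*(-5 + 18))*(-2) = (46*13)*(-2) = 598*(-2) = -1196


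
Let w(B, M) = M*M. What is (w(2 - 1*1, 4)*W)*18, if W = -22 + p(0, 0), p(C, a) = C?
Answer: -6336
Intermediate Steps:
w(B, M) = M**2
W = -22 (W = -22 + 0 = -22)
(w(2 - 1*1, 4)*W)*18 = (4**2*(-22))*18 = (16*(-22))*18 = -352*18 = -6336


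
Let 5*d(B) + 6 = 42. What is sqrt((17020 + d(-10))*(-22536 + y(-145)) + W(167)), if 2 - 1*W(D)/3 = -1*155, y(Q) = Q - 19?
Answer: I*sqrt(386516969) ≈ 19660.0*I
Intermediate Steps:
d(B) = 36/5 (d(B) = -6/5 + (1/5)*42 = -6/5 + 42/5 = 36/5)
y(Q) = -19 + Q
W(D) = 471 (W(D) = 6 - (-3)*155 = 6 - 3*(-155) = 6 + 465 = 471)
sqrt((17020 + d(-10))*(-22536 + y(-145)) + W(167)) = sqrt((17020 + 36/5)*(-22536 + (-19 - 145)) + 471) = sqrt(85136*(-22536 - 164)/5 + 471) = sqrt((85136/5)*(-22700) + 471) = sqrt(-386517440 + 471) = sqrt(-386516969) = I*sqrt(386516969)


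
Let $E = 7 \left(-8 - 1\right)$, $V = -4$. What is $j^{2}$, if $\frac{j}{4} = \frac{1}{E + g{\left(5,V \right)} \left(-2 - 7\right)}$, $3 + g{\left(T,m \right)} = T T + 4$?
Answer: $\frac{16}{88209} \approx 0.00018139$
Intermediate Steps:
$g{\left(T,m \right)} = 1 + T^{2}$ ($g{\left(T,m \right)} = -3 + \left(T T + 4\right) = -3 + \left(T^{2} + 4\right) = -3 + \left(4 + T^{2}\right) = 1 + T^{2}$)
$E = -63$ ($E = 7 \left(-9\right) = -63$)
$j = - \frac{4}{297}$ ($j = \frac{4}{-63 + \left(1 + 5^{2}\right) \left(-2 - 7\right)} = \frac{4}{-63 + \left(1 + 25\right) \left(-9\right)} = \frac{4}{-63 + 26 \left(-9\right)} = \frac{4}{-63 - 234} = \frac{4}{-297} = 4 \left(- \frac{1}{297}\right) = - \frac{4}{297} \approx -0.013468$)
$j^{2} = \left(- \frac{4}{297}\right)^{2} = \frac{16}{88209}$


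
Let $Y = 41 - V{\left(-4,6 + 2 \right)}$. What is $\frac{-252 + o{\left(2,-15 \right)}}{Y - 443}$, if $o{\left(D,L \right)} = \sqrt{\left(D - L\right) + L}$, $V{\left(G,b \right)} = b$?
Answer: $\frac{126}{205} - \frac{\sqrt{2}}{410} \approx 0.61119$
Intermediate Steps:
$o{\left(D,L \right)} = \sqrt{D}$
$Y = 33$ ($Y = 41 - \left(6 + 2\right) = 41 - 8 = 33$)
$\frac{-252 + o{\left(2,-15 \right)}}{Y - 443} = \frac{-252 + \sqrt{2}}{33 - 443} = \frac{-252 + \sqrt{2}}{-410} = \left(-252 + \sqrt{2}\right) \left(- \frac{1}{410}\right) = \frac{126}{205} - \frac{\sqrt{2}}{410}$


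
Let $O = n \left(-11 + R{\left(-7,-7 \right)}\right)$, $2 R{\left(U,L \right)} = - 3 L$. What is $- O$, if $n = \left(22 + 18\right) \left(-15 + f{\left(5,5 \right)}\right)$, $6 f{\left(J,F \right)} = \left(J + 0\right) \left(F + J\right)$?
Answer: $- \frac{400}{3} \approx -133.33$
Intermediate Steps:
$R{\left(U,L \right)} = - \frac{3 L}{2}$ ($R{\left(U,L \right)} = \frac{\left(-3\right) L}{2} = - \frac{3 L}{2}$)
$f{\left(J,F \right)} = \frac{J \left(F + J\right)}{6}$ ($f{\left(J,F \right)} = \frac{\left(J + 0\right) \left(F + J\right)}{6} = \frac{J \left(F + J\right)}{6}$)
$n = - \frac{800}{3}$ ($n = \left(22 + 18\right) \left(-15 + \frac{1}{6} \cdot 5 \left(5 + 5\right)\right) = 40 \left(-15 + \frac{1}{6} \cdot 5 \cdot 10\right) = 40 \left(-15 + \frac{25}{3}\right) = 40 \left(- \frac{20}{3}\right) = - \frac{800}{3} \approx -266.67$)
$O = \frac{400}{3}$ ($O = - \frac{800 \left(-11 - - \frac{21}{2}\right)}{3} = - \frac{800 \left(-11 + \frac{21}{2}\right)}{3} = \left(- \frac{800}{3}\right) \left(- \frac{1}{2}\right) = \frac{400}{3} \approx 133.33$)
$- O = \left(-1\right) \frac{400}{3} = - \frac{400}{3}$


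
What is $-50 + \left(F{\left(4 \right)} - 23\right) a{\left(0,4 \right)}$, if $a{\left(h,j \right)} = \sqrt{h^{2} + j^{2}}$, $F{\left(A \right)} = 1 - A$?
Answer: $-154$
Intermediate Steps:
$-50 + \left(F{\left(4 \right)} - 23\right) a{\left(0,4 \right)} = -50 + \left(\left(1 - 4\right) - 23\right) \sqrt{0^{2} + 4^{2}} = -50 + \left(\left(1 - 4\right) - 23\right) \sqrt{0 + 16} = -50 + \left(-3 - 23\right) \sqrt{16} = -50 - 104 = -154$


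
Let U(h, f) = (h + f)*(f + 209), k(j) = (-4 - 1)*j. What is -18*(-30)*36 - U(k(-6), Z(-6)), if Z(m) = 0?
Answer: 13170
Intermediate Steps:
k(j) = -5*j
U(h, f) = (209 + f)*(f + h) (U(h, f) = (f + h)*(209 + f) = (209 + f)*(f + h))
-18*(-30)*36 - U(k(-6), Z(-6)) = -18*(-30)*36 - (0² + 209*0 + 209*(-5*(-6)) + 0*(-5*(-6))) = 540*36 - (0 + 0 + 209*30 + 0*30) = 19440 - (0 + 0 + 6270 + 0) = 19440 - 1*6270 = 19440 - 6270 = 13170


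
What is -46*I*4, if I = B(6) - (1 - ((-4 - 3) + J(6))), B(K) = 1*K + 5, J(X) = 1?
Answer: -736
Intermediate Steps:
B(K) = 5 + K (B(K) = K + 5 = 5 + K)
I = 4 (I = (5 + 6) - (1 - ((-4 - 3) + 1)) = 11 - (1 - (-7 + 1)) = 11 - (1 - 1*(-6)) = 11 - (1 + 6) = 11 - 1*7 = 11 - 7 = 4)
-46*I*4 = -46*4*4 = -184*4 = -736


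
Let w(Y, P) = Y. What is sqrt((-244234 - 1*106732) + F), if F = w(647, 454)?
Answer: I*sqrt(350319) ≈ 591.88*I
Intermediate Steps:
F = 647
sqrt((-244234 - 1*106732) + F) = sqrt((-244234 - 1*106732) + 647) = sqrt((-244234 - 106732) + 647) = sqrt(-350966 + 647) = sqrt(-350319) = I*sqrt(350319)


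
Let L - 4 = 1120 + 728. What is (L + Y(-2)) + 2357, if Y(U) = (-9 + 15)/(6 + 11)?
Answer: 71559/17 ≈ 4209.4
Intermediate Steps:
Y(U) = 6/17
L = 1852 (L = 4 + (1120 + 728) = 4 + 1848 = 1852)
(L + Y(-2)) + 2357 = (1852 + 6/17) + 2357 = 31490/17 + 2357 = 71559/17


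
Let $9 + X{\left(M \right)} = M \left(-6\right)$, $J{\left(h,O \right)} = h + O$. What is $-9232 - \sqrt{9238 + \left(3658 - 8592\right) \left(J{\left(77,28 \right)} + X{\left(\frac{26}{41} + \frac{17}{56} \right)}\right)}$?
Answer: $-9232 - \frac{i \sqrt{143870902154}}{574} \approx -9232.0 - 660.81 i$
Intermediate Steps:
$J{\left(h,O \right)} = O + h$
$X{\left(M \right)} = -9 - 6 M$ ($X{\left(M \right)} = -9 + M \left(-6\right) = -9 - 6 M$)
$-9232 - \sqrt{9238 + \left(3658 - 8592\right) \left(J{\left(77,28 \right)} + X{\left(\frac{26}{41} + \frac{17}{56} \right)}\right)} = -9232 - \sqrt{9238 + \left(3658 - 8592\right) \left(\left(28 + 77\right) - \left(9 + 6 \left(\frac{26}{41} + \frac{17}{56}\right)\right)\right)} = -9232 - \sqrt{9238 - 4934 \left(105 - \left(9 + 6 \left(26 \cdot \frac{1}{41} + 17 \cdot \frac{1}{56}\right)\right)\right)} = -9232 - \sqrt{9238 - 4934 \left(105 - \left(9 + 6 \left(\frac{26}{41} + \frac{17}{56}\right)\right)\right)} = -9232 - \sqrt{9238 - 4934 \left(105 - \frac{16791}{1148}\right)} = -9232 - \sqrt{9238 - \frac{255948783}{574}} = -9232 - \sqrt{- \frac{250646171}{574}} = -9232 - \frac{i \sqrt{143870902154}}{574}$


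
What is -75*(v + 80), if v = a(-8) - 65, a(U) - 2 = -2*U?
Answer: -2475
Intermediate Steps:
a(U) = 2 - 2*U
v = -47 (v = (2 - 2*(-8)) - 65 = (2 + 16) - 65 = 18 - 65 = -47)
-75*(v + 80) = -75*(-47 + 80) = -75*33 = -2475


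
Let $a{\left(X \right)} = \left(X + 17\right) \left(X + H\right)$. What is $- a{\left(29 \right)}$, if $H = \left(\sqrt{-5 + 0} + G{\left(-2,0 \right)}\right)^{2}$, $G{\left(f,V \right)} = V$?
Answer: $-1104$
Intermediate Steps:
$H = -5$ ($H = \left(\sqrt{-5 + 0} + 0\right)^{2} = \left(\sqrt{-5} + 0\right)^{2} = \left(i \sqrt{5} + 0\right)^{2} = \left(i \sqrt{5}\right)^{2} = -5$)
$a{\left(X \right)} = \left(-5 + X\right) \left(17 + X\right)$ ($a{\left(X \right)} = \left(X + 17\right) \left(X - 5\right) = \left(17 + X\right) \left(-5 + X\right) = \left(-5 + X\right) \left(17 + X\right)$)
$- a{\left(29 \right)} = - (-85 + 29^{2} + 12 \cdot 29) = - (-85 + 841 + 348) = \left(-1\right) 1104 = -1104$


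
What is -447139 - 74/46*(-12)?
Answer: -10283753/23 ≈ -4.4712e+5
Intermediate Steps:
-447139 - 74/46*(-12) = -447139 - 74*1/46*(-12) = -447139 - 37/23*(-12) = -447139 + 444/23 = -10283753/23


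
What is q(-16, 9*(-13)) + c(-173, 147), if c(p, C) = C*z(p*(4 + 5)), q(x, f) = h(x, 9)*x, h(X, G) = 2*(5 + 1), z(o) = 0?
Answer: -192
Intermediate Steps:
h(X, G) = 12 (h(X, G) = 2*6 = 12)
q(x, f) = 12*x
c(p, C) = 0 (c(p, C) = C*0 = 0)
q(-16, 9*(-13)) + c(-173, 147) = 12*(-16) + 0 = -192 + 0 = -192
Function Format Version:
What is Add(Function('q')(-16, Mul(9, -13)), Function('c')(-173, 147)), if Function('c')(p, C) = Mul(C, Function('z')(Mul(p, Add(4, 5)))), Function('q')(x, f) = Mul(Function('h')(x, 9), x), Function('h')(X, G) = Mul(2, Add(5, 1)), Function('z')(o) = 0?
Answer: -192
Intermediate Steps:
Function('h')(X, G) = 12 (Function('h')(X, G) = Mul(2, 6) = 12)
Function('q')(x, f) = Mul(12, x)
Function('c')(p, C) = 0 (Function('c')(p, C) = Mul(C, 0) = 0)
Add(Function('q')(-16, Mul(9, -13)), Function('c')(-173, 147)) = Add(Mul(12, -16), 0) = Add(-192, 0) = -192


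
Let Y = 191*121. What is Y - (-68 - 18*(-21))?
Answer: 22801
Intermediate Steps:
Y = 23111
Y - (-68 - 18*(-21)) = 23111 - (-68 - 18*(-21)) = 23111 - (-68 + 378) = 23111 - 1*310 = 23111 - 310 = 22801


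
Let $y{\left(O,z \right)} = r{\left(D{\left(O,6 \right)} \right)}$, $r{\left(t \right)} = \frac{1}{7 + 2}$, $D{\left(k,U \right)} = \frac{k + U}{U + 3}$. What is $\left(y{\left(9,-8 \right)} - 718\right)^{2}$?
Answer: $\frac{41744521}{81} \approx 5.1536 \cdot 10^{5}$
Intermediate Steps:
$D{\left(k,U \right)} = \frac{U + k}{3 + U}$
$r{\left(t \right)} = \frac{1}{9}$
$y{\left(O,z \right)} = \frac{1}{9}$
$\left(y{\left(9,-8 \right)} - 718\right)^{2} = \left(\frac{1}{9} - 718\right)^{2} = \left(- \frac{6461}{9}\right)^{2} = \frac{41744521}{81}$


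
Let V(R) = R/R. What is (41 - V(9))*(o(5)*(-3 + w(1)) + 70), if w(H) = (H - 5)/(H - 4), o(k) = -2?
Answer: 8800/3 ≈ 2933.3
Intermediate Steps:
w(H) = (-5 + H)/(-4 + H)
V(R) = 1
(41 - V(9))*(o(5)*(-3 + w(1)) + 70) = (41 - 1*1)*(-2*(-3 + (-5 + 1)/(-4 + 1)) + 70) = (41 - 1)*(-2*(-3 - 4/(-3)) + 70) = 40*(-2*(-3 - 1/3*(-4)) + 70) = 40*(-2*(-3 + 4/3) + 70) = 40*(-2*(-5/3) + 70) = 40*(10/3 + 70) = 40*(220/3) = 8800/3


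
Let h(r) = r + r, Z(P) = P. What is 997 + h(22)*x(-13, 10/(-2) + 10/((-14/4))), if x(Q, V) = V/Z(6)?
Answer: 19727/21 ≈ 939.38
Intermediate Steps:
h(r) = 2*r
x(Q, V) = V/6
997 + h(22)*x(-13, 10/(-2) + 10/((-14/4))) = 997 + (2*22)*((10/(-2) + 10/((-14/4)))/6) = 997 + 44*((10*(-1/2) + 10/((-14*1/4)))/6) = 997 + 44*((-5 + 10/(-7/2))/6) = 997 + 44*((-5 + 10*(-2/7))/6) = 997 + 44*((-5 - 20/7)/6) = 997 + 44*((1/6)*(-55/7)) = 997 + 44*(-55/42) = 997 - 1210/21 = 19727/21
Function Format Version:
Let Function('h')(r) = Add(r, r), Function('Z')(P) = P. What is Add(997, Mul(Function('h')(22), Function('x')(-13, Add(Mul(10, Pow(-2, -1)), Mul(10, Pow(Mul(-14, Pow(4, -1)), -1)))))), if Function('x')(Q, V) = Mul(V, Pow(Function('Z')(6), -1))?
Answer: Rational(19727, 21) ≈ 939.38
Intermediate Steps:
Function('h')(r) = Mul(2, r)
Function('x')(Q, V) = Mul(Rational(1, 6), V) (Function('x')(Q, V) = Mul(V, Pow(6, -1)) = Mul(V, Rational(1, 6)) = Mul(Rational(1, 6), V))
Add(997, Mul(Function('h')(22), Function('x')(-13, Add(Mul(10, Pow(-2, -1)), Mul(10, Pow(Mul(-14, Pow(4, -1)), -1)))))) = Add(997, Mul(Mul(2, 22), Mul(Rational(1, 6), Add(Mul(10, Pow(-2, -1)), Mul(10, Pow(Mul(-14, Pow(4, -1)), -1)))))) = Add(997, Mul(44, Mul(Rational(1, 6), Add(Mul(10, Rational(-1, 2)), Mul(10, Pow(Mul(-14, Rational(1, 4)), -1)))))) = Add(997, Mul(44, Mul(Rational(1, 6), Add(-5, Mul(10, Pow(Rational(-7, 2), -1)))))) = Add(997, Mul(44, Mul(Rational(1, 6), Add(-5, Mul(10, Rational(-2, 7)))))) = Add(997, Mul(44, Mul(Rational(1, 6), Add(-5, Rational(-20, 7))))) = Add(997, Mul(44, Mul(Rational(1, 6), Rational(-55, 7)))) = Add(997, Mul(44, Rational(-55, 42))) = Add(997, Rational(-1210, 21)) = Rational(19727, 21)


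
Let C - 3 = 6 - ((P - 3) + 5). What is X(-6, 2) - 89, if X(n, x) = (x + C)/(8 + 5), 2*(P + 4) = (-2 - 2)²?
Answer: -1152/13 ≈ -88.615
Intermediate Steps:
P = 4 (P = -4 + (-2 - 2)²/2 = -4 + (½)*(-4)² = -4 + (½)*16 = -4 + 8 = 4)
C = 3 (C = 3 + (6 - ((4 - 3) + 5)) = 3 + (6 - (1 + 5)) = 3 + (6 - 1*6) = 3 + (6 - 6) = 3 + 0 = 3)
X(n, x) = 3/13 + x/13 (X(n, x) = (x + 3)/(8 + 5) = (3 + x)/13 = (3 + x)*(1/13) = 3/13 + x/13)
X(-6, 2) - 89 = (3/13 + (1/13)*2) - 89 = (3/13 + 2/13) - 89 = 5/13 - 89 = -1152/13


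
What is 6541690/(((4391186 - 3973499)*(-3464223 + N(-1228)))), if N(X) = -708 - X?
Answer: -6541690/1446743714961 ≈ -4.5217e-6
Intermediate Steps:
6541690/(((4391186 - 3973499)*(-3464223 + N(-1228)))) = 6541690/(((4391186 - 3973499)*(-3464223 + (-708 - 1*(-1228))))) = 6541690/((417687*(-3464223 + (-708 + 1228)))) = 6541690/((417687*(-3464223 + 520))) = 6541690/((417687*(-3463703))) = 6541690/(-1446743714961) = 6541690*(-1/1446743714961) = -6541690/1446743714961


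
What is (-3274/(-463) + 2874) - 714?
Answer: 1003354/463 ≈ 2167.1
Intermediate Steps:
(-3274/(-463) + 2874) - 714 = (-3274*(-1/463) + 2874) - 714 = (3274/463 + 2874) - 714 = 1333936/463 - 714 = 1003354/463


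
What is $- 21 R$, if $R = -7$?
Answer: $147$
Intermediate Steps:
$- 21 R = \left(-21\right) \left(-7\right) = 147$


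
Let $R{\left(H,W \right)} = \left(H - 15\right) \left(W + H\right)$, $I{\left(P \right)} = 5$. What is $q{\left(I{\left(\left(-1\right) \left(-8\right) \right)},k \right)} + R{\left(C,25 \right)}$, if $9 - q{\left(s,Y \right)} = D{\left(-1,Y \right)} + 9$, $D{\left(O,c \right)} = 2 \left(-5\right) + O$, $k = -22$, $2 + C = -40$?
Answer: $980$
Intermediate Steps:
$C = -42$ ($C = -2 - 40 = -42$)
$D{\left(O,c \right)} = -10 + O$
$R{\left(H,W \right)} = \left(-15 + H\right) \left(H + W\right)$
$q{\left(s,Y \right)} = 11$ ($q{\left(s,Y \right)} = 9 - \left(\left(-10 - 1\right) + 9\right) = 9 - \left(-11 + 9\right) = 9 - -2 = 9 + 2 = 11$)
$q{\left(I{\left(\left(-1\right) \left(-8\right) \right)},k \right)} + R{\left(C,25 \right)} = 11 - \left(795 - 1764\right) = 11 + \left(1764 + 630 - 375 - 1050\right) = 11 + 969 = 980$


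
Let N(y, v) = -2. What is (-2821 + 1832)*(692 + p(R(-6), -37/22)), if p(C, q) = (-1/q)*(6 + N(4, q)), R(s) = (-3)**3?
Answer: -25409388/37 ≈ -6.8674e+5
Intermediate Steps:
R(s) = -27
p(C, q) = -4/q (p(C, q) = (-1/q)*(6 - 2) = -1/q*4 = -4/q)
(-2821 + 1832)*(692 + p(R(-6), -37/22)) = (-2821 + 1832)*(692 - 4/((-37/22))) = -989*(692 - 4/((-37*1/22))) = -989*(692 - 4/(-37/22)) = -989*(692 - 4*(-22/37)) = -989*(692 + 88/37) = -989*25692/37 = -25409388/37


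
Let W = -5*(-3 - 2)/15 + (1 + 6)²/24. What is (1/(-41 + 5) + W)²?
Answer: 70225/5184 ≈ 13.546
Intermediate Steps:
W = 89/24 (W = -5*(-5)*(1/15) + 7²*(1/24) = 25*(1/15) + 49*(1/24) = 5/3 + 49/24 = 89/24 ≈ 3.7083)
(1/(-41 + 5) + W)² = (1/(-41 + 5) + 89/24)² = (1/(-36) + 89/24)² = (-1/36 + 89/24)² = (265/72)² = 70225/5184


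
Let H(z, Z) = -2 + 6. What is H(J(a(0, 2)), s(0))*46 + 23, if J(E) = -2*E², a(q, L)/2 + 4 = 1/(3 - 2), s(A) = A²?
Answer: 207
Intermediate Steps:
a(q, L) = -6 (a(q, L) = -8 + 2/(3 - 2) = -8 + 2/1 = -8 + 2*1 = -8 + 2 = -6)
H(z, Z) = 4
H(J(a(0, 2)), s(0))*46 + 23 = 4*46 + 23 = 184 + 23 = 207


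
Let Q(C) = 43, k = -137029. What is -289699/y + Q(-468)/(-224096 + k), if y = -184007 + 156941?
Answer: 34872129179/3258069750 ≈ 10.703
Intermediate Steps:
y = -27066
-289699/y + Q(-468)/(-224096 + k) = -289699/(-27066) + 43/(-224096 - 137029) = -289699*(-1/27066) + 43/(-361125) = 289699/27066 + 43*(-1/361125) = 289699/27066 - 43/361125 = 34872129179/3258069750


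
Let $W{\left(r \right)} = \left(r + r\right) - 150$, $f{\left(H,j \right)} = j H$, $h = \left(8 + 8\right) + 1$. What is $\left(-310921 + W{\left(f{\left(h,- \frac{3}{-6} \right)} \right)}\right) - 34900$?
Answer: $-345954$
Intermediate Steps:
$h = 17$ ($h = 16 + 1 = 17$)
$f{\left(H,j \right)} = H j$
$W{\left(r \right)} = -150 + 2 r$ ($W{\left(r \right)} = 2 r - 150 = -150 + 2 r$)
$\left(-310921 + W{\left(f{\left(h,- \frac{3}{-6} \right)} \right)}\right) - 34900 = \left(-310921 - \left(150 - 2 \cdot 17 \left(- \frac{3}{-6}\right)\right)\right) - 34900 = \left(-310921 - \left(150 - 2 \cdot 17 \left(\left(-3\right) \left(- \frac{1}{6}\right)\right)\right)\right) - 34900 = \left(-310921 - \left(150 - 2 \cdot 17 \cdot \frac{1}{2}\right)\right) - 34900 = \left(-310921 + \left(-150 + 2 \cdot \frac{17}{2}\right)\right) - 34900 = \left(-310921 + \left(-150 + 17\right)\right) - 34900 = \left(-310921 - 133\right) - 34900 = -311054 - 34900 = -345954$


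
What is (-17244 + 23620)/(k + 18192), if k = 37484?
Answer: 1594/13919 ≈ 0.11452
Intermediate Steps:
(-17244 + 23620)/(k + 18192) = (-17244 + 23620)/(37484 + 18192) = 6376/55676 = 6376*(1/55676) = 1594/13919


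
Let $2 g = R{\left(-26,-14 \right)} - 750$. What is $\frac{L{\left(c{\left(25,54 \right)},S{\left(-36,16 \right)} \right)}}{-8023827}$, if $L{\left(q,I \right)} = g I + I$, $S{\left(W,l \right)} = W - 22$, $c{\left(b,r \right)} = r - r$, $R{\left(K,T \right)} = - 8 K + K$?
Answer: $- \frac{16414}{8023827} \approx -0.0020457$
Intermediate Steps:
$R{\left(K,T \right)} = - 7 K$
$c{\left(b,r \right)} = 0$
$g = -284$ ($g = \frac{\left(-7\right) \left(-26\right) - 750}{2} = \frac{182 - 750}{2} = \frac{1}{2} \left(-568\right) = -284$)
$S{\left(W,l \right)} = -22 + W$
$L{\left(q,I \right)} = - 283 I$ ($L{\left(q,I \right)} = - 284 I + I = - 283 I$)
$\frac{L{\left(c{\left(25,54 \right)},S{\left(-36,16 \right)} \right)}}{-8023827} = \frac{\left(-283\right) \left(-22 - 36\right)}{-8023827} = \left(-283\right) \left(-58\right) \left(- \frac{1}{8023827}\right) = 16414 \left(- \frac{1}{8023827}\right) = - \frac{16414}{8023827}$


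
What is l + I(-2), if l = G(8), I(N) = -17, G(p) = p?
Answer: -9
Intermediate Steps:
l = 8
l + I(-2) = 8 - 17 = -9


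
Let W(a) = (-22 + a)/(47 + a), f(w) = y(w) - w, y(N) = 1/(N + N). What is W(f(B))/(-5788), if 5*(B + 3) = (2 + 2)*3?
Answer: 29/353068 ≈ 8.2137e-5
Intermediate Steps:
y(N) = 1/(2*N)
B = -3/5 (B = -3 + ((2 + 2)*3)/5 = -3 + (4*3)/5 = -3 + (1/5)*12 = -3 + 12/5 = -3/5 ≈ -0.60000)
f(w) = 1/(2*w) - w
W(a) = (-22 + a)/(47 + a)
W(f(B))/(-5788) = ((-22 + (1/(2*(-3/5)) - 1*(-3/5)))/(47 + (1/(2*(-3/5)) - 1*(-3/5))))/(-5788) = ((-22 + ((1/2)*(-5/3) + 3/5))/(47 + ((1/2)*(-5/3) + 3/5)))*(-1/5788) = ((-22 + (-5/6 + 3/5))/(47 + (-5/6 + 3/5)))*(-1/5788) = ((-22 - 7/30)/(47 - 7/30))*(-1/5788) = (-667/30/(1403/30))*(-1/5788) = ((30/1403)*(-667/30))*(-1/5788) = -29/61*(-1/5788) = 29/353068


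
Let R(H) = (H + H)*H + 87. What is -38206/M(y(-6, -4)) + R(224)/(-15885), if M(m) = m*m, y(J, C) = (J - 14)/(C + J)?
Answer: -303652033/31770 ≈ -9557.8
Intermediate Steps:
y(J, C) = (-14 + J)/(C + J)
R(H) = 87 + 2*H² (R(H) = (2*H)*H + 87 = 2*H² + 87 = 87 + 2*H²)
M(m) = m²
-38206/M(y(-6, -4)) + R(224)/(-15885) = -38206*(-4 - 6)²/(-14 - 6)² + (87 + 2*224²)/(-15885) = -38206/((-20/(-10))²) + (87 + 2*50176)*(-1/15885) = -38206/((-⅒*(-20))²) + (87 + 100352)*(-1/15885) = -38206/(2²) + 100439*(-1/15885) = -38206/4 - 100439/15885 = -38206*¼ - 100439/15885 = -19103/2 - 100439/15885 = -303652033/31770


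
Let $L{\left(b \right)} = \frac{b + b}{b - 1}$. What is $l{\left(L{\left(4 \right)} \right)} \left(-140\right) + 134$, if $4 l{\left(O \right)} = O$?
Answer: $\frac{122}{3} \approx 40.667$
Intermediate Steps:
$L{\left(b \right)} = \frac{2 b}{-1 + b}$
$l{\left(O \right)} = \frac{O}{4}$
$l{\left(L{\left(4 \right)} \right)} \left(-140\right) + 134 = \frac{2 \cdot 4 \frac{1}{-1 + 4}}{4} \left(-140\right) + 134 = \frac{2 \cdot 4 \cdot \frac{1}{3}}{4} \left(-140\right) + 134 = \frac{1}{4} \cdot \frac{8}{3} \left(-140\right) + 134 = \frac{2}{3} \left(-140\right) + 134 = - \frac{280}{3} + 134 = \frac{122}{3}$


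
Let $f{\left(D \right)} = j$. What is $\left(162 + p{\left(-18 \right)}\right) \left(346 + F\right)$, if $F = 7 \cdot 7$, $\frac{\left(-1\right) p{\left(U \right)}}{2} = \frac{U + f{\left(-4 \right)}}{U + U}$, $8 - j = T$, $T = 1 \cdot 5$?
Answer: $\frac{381965}{6} \approx 63661.0$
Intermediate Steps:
$T = 5$
$j = 3$ ($j = 8 - 5 = 3$)
$f{\left(D \right)} = 3$
$p{\left(U \right)} = - \frac{3 + U}{U}$ ($p{\left(U \right)} = - 2 \frac{U + 3}{U + U} = - 2 \frac{3 + U}{2 U} = - \frac{3 + U}{U}$)
$F = 49$
$\left(162 + p{\left(-18 \right)}\right) \left(346 + F\right) = \left(162 + \frac{-3 - -18}{-18}\right) \left(346 + 49\right) = \left(162 - \frac{-3 + 18}{18}\right) 395 = \left(162 - \frac{5}{6}\right) 395 = \frac{967}{6} \cdot 395 = \frac{381965}{6}$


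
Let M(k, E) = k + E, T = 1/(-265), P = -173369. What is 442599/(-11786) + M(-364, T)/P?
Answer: -20333093808869/541481664010 ≈ -37.551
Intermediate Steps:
T = -1/265 ≈ -0.0037736
M(k, E) = E + k
442599/(-11786) + M(-364, T)/P = 442599/(-11786) + (-1/265 - 364)/(-173369) = 442599*(-1/11786) - 96461/265*(-1/173369) = -442599/11786 + 96461/45942785 = -20333093808869/541481664010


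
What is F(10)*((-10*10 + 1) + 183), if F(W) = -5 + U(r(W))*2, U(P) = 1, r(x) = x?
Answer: -252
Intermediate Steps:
F(W) = -3 (F(W) = -5 + 1*2 = -5 + 2 = -3)
F(10)*((-10*10 + 1) + 183) = -3*((-10*10 + 1) + 183) = -3*((-100 + 1) + 183) = -3*(-99 + 183) = -3*84 = -252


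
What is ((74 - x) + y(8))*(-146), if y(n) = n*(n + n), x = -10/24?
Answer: -177317/6 ≈ -29553.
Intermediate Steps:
x = -5/12 (x = -10*1/24 = -5/12 ≈ -0.41667)
y(n) = 2*n² (y(n) = n*(2*n) = 2*n²)
((74 - x) + y(8))*(-146) = ((74 - 1*(-5/12)) + 2*8²)*(-146) = ((74 + 5/12) + 2*64)*(-146) = (893/12 + 128)*(-146) = (2429/12)*(-146) = -177317/6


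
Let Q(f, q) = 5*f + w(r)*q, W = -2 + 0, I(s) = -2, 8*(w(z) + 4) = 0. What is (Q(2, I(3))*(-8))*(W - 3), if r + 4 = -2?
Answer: 720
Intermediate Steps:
r = -6 (r = -4 - 2 = -6)
w(z) = -4 (w(z) = -4 + (1/8)*0 = -4 + 0 = -4)
W = -2
Q(f, q) = -4*q + 5*f (Q(f, q) = 5*f - 4*q = -4*q + 5*f)
(Q(2, I(3))*(-8))*(W - 3) = ((-4*(-2) + 5*2)*(-8))*(-2 - 3) = ((8 + 10)*(-8))*(-5) = (18*(-8))*(-5) = -144*(-5) = 720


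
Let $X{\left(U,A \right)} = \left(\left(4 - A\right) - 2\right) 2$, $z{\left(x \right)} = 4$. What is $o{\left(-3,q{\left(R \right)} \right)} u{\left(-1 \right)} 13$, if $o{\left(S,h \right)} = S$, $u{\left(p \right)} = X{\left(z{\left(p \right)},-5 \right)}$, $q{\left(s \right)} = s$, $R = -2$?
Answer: $-546$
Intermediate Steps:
$X{\left(U,A \right)} = 4 - 2 A$ ($X{\left(U,A \right)} = \left(2 - A\right) 2 = 4 - 2 A$)
$u{\left(p \right)} = 14$ ($u{\left(p \right)} = 4 - -10 = 4 + 10 = 14$)
$o{\left(-3,q{\left(R \right)} \right)} u{\left(-1 \right)} 13 = \left(-3\right) 14 \cdot 13 = \left(-42\right) 13 = -546$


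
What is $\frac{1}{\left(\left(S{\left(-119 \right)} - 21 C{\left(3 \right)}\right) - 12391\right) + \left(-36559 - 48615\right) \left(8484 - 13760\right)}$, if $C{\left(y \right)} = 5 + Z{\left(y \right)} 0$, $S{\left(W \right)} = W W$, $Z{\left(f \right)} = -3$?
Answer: $\frac{1}{449379689} \approx 2.2253 \cdot 10^{-9}$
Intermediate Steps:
$S{\left(W \right)} = W^{2}$
$C{\left(y \right)} = 5$ ($C{\left(y \right)} = 5 - 0 = 5 + 0 = 5$)
$\frac{1}{\left(\left(S{\left(-119 \right)} - 21 C{\left(3 \right)}\right) - 12391\right) + \left(-36559 - 48615\right) \left(8484 - 13760\right)} = \frac{1}{\left(\left(\left(-119\right)^{2} - 105\right) - 12391\right) + \left(-36559 - 48615\right) \left(8484 - 13760\right)} = \frac{1}{\left(\left(14161 - 105\right) - 12391\right) - -449378024} = \frac{1}{\left(14056 - 12391\right) + 449378024} = \frac{1}{1665 + 449378024} = \frac{1}{449379689}$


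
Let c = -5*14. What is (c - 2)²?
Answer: 5184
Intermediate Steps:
c = -70
(c - 2)² = (-70 - 2)² = (-72)² = 5184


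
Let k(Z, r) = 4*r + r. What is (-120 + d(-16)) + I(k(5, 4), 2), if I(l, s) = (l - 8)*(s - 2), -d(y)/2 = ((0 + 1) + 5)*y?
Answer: 72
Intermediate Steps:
d(y) = -12*y (d(y) = -2*((0 + 1) + 5)*y = -2*(1 + 5)*y = -12*y)
k(Z, r) = 5*r
I(l, s) = (-8 + l)*(-2 + s)
(-120 + d(-16)) + I(k(5, 4), 2) = (-120 - 12*(-16)) + (16 - 8*2 - 10*4 + (5*4)*2) = (-120 + 192) + (16 - 16 - 2*20 + 20*2) = 72 + (16 - 16 - 40 + 40) = 72 + 0 = 72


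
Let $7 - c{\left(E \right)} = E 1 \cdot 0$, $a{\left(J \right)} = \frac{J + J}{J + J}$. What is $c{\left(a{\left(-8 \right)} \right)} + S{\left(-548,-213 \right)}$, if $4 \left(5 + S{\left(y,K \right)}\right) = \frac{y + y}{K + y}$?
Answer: $\frac{1796}{761} \approx 2.3601$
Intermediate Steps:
$a{\left(J \right)} = 1$ ($a{\left(J \right)} = \frac{2 J}{2 J} = 2 J \frac{1}{2 J} = 1$)
$c{\left(E \right)} = 7$ ($c{\left(E \right)} = 7 - E 1 \cdot 0 = 7 - E 0 = 7 - 0 = 7 + 0 = 7$)
$S{\left(y,K \right)} = -5 + \frac{y}{2 \left(K + y\right)}$ ($S{\left(y,K \right)} = -5 + \frac{\left(y + y\right) \frac{1}{K + y}}{4} = -5 + \frac{2 y \frac{1}{K + y}}{4} = -5 + \frac{y}{2 \left(K + y\right)}$)
$c{\left(a{\left(-8 \right)} \right)} + S{\left(-548,-213 \right)} = 7 + \frac{\left(-5\right) \left(-213\right) - -2466}{-213 - 548} = 7 + \frac{1065 + 2466}{-761} = 7 - \frac{3531}{761} = \frac{1796}{761}$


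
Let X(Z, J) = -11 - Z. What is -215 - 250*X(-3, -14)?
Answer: 1785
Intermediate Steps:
-215 - 250*X(-3, -14) = -215 - 250*(-11 - 1*(-3)) = -215 - 250*(-11 + 3) = -215 - 250*(-8) = -215 + 2000 = 1785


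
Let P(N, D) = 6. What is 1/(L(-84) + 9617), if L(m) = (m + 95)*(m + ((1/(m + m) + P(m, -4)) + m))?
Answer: 168/1316269 ≈ 0.00012763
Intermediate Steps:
L(m) = (95 + m)*(6 + 1/(2*m) + 2*m) (L(m) = (m + 95)*(m + ((1/(m + m) + 6) + m)) = (95 + m)*(m + ((1/(2*m) + 6) + m)) = (95 + m)*(m + ((6 + 1/(2*m)) + m)) = (95 + m)*(m + (6 + m + 1/(2*m))) = (95 + m)*(6 + 1/(2*m) + 2*m))
1/(L(-84) + 9617) = 1/((½)*(95 - 84*(1141 + 4*(-84)² + 392*(-84)))/(-84) + 9617) = 1/((½)*(-1/84)*(95 - 84*(1141 + 4*7056 - 32928)) + 9617) = 1/((½)*(-1/84)*(95 - 84*(1141 + 28224 - 32928)) + 9617) = 1/((½)*(-1/84)*(95 - 84*(-3563)) + 9617) = 1/((½)*(-1/84)*(95 + 299292) + 9617) = 1/((½)*(-1/84)*299387 + 9617) = 1/(-299387/168 + 9617) = 1/(1316269/168) = 168/1316269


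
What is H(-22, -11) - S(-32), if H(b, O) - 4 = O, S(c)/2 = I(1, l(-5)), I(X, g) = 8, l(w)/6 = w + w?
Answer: -23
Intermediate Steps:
l(w) = 12*w (l(w) = 6*(w + w) = 6*(2*w) = 12*w)
S(c) = 16 (S(c) = 2*8 = 16)
H(b, O) = 4 + O
H(-22, -11) - S(-32) = (4 - 11) - 1*16 = -7 - 16 = -23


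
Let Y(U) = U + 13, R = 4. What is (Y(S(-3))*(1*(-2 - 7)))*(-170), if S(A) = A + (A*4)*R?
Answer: -58140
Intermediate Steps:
S(A) = 17*A (S(A) = A + (A*4)*4 = A + (4*A)*4 = A + 16*A = 17*A)
Y(U) = 13 + U
(Y(S(-3))*(1*(-2 - 7)))*(-170) = ((13 + 17*(-3))*(1*(-2 - 7)))*(-170) = ((13 - 51)*(1*(-9)))*(-170) = -38*(-9)*(-170) = 342*(-170) = -58140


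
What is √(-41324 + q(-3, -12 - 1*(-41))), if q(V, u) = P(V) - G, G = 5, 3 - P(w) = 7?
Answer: I*√41333 ≈ 203.31*I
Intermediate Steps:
P(w) = -4 (P(w) = 3 - 1*7 = 3 - 7 = -4)
q(V, u) = -9 (q(V, u) = -4 - 1*5 = -4 - 5 = -9)
√(-41324 + q(-3, -12 - 1*(-41))) = √(-41324 - 9) = √(-41333) = I*√41333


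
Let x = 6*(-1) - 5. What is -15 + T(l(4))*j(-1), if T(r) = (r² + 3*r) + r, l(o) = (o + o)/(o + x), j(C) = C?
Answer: -575/49 ≈ -11.735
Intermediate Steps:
x = -11 (x = -6 - 5 = -11)
l(o) = 2*o/(-11 + o) (l(o) = (o + o)/(o - 11) = (2*o)/(-11 + o) = 2*o/(-11 + o))
T(r) = r² + 4*r
-15 + T(l(4))*j(-1) = -15 + ((2*4/(-11 + 4))*(4 + 2*4/(-11 + 4)))*(-1) = -15 + ((2*4/(-7))*(4 + 2*4/(-7)))*(-1) = -15 + ((2*4*(-⅐))*(4 + 2*4*(-⅐)))*(-1) = -15 - 8*(4 - 8/7)/7*(-1) = -15 - 8/7*20/7*(-1) = -15 - 160/49*(-1) = -15 + 160/49 = -575/49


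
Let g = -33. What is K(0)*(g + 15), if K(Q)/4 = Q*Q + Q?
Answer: 0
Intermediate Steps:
K(Q) = 4*Q + 4*Q² (K(Q) = 4*(Q*Q + Q) = 4*(Q² + Q) = 4*(Q + Q²) = 4*Q + 4*Q²)
K(0)*(g + 15) = (4*0*(1 + 0))*(-33 + 15) = (4*0*1)*(-18) = 0*(-18) = 0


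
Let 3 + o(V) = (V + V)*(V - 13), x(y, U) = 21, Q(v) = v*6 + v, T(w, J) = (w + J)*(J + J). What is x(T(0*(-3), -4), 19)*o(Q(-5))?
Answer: 70497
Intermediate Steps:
T(w, J) = 2*J*(J + w) (T(w, J) = (J + w)*(2*J) = 2*J*(J + w))
Q(v) = 7*v (Q(v) = 6*v + v = 7*v)
o(V) = -3 + 2*V*(-13 + V) (o(V) = -3 + (V + V)*(V - 13) = -3 + (2*V)*(-13 + V) = -3 + 2*V*(-13 + V))
x(T(0*(-3), -4), 19)*o(Q(-5)) = 21*(-3 - 182*(-5) + 2*(7*(-5))**2) = 21*(-3 - 26*(-35) + 2*(-35)**2) = 21*(-3 + 910 + 2*1225) = 21*(-3 + 910 + 2450) = 21*3357 = 70497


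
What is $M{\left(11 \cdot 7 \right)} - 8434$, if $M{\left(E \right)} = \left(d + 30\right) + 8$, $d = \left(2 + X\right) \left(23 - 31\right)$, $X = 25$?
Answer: $-8612$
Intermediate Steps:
$d = -216$ ($d = \left(2 + 25\right) \left(23 - 31\right) = 27 \left(-8\right) = -216$)
$M{\left(E \right)} = -178$ ($M{\left(E \right)} = \left(-216 + 30\right) + 8 = -186 + 8 = -178$)
$M{\left(11 \cdot 7 \right)} - 8434 = -178 - 8434 = -8612$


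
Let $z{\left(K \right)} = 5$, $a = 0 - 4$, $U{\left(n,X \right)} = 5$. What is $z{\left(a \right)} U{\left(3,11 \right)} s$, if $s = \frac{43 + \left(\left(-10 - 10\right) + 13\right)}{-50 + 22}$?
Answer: $- \frac{225}{7} \approx -32.143$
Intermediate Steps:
$a = -4$ ($a = 0 - 4 = -4$)
$s = - \frac{9}{7}$ ($s = \frac{43 + \left(-20 + 13\right)}{-28} = \left(43 - 7\right) \left(- \frac{1}{28}\right) = 36 \left(- \frac{1}{28}\right) = - \frac{9}{7} \approx -1.2857$)
$z{\left(a \right)} U{\left(3,11 \right)} s = 5 \cdot 5 \left(- \frac{9}{7}\right) = 25 \left(- \frac{9}{7}\right) = - \frac{225}{7}$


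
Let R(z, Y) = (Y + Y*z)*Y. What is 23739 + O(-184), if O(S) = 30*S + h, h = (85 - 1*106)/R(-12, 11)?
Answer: 24249510/1331 ≈ 18219.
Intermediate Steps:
R(z, Y) = Y*(Y + Y*z)
h = 21/1331 (h = (85 - 1*106)/((11²*(1 - 12))) = (85 - 106)/((121*(-11))) = -21/(-1331) = -21*(-1/1331) = 21/1331 ≈ 0.015778)
O(S) = 21/1331 + 30*S (O(S) = 30*S + 21/1331 = 21/1331 + 30*S)
23739 + O(-184) = 23739 + (21/1331 + 30*(-184)) = 23739 + (21/1331 - 5520) = 23739 - 7347099/1331 = 24249510/1331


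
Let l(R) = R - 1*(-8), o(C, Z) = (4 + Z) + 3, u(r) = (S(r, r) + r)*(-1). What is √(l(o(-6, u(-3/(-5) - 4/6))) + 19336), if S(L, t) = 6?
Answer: 8*√68010/15 ≈ 139.09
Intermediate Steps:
u(r) = -6 - r (u(r) = (6 + r)*(-1) = -6 - r)
o(C, Z) = 7 + Z
l(R) = 8 + R (l(R) = R + 8 = 8 + R)
√(l(o(-6, u(-3/(-5) - 4/6))) + 19336) = √((8 + (7 + (-6 - (-3/(-5) - 4/6)))) + 19336) = √((8 + (7 + (-6 - (-3*(-⅕) - 4*⅙)))) + 19336) = √((8 + (7 + (-6 - (⅗ - ⅔)))) + 19336) = √((8 + (7 + (-6 - 1*(-1/15)))) + 19336) = √((8 + (7 + (-6 + 1/15))) + 19336) = √((8 + (7 - 89/15)) + 19336) = √((8 + 16/15) + 19336) = √(136/15 + 19336) = √(290176/15) = 8*√68010/15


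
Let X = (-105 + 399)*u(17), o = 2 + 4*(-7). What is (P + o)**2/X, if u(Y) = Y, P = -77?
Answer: 10609/4998 ≈ 2.1227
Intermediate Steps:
o = -26 (o = 2 - 28 = -26)
X = 4998 (X = (-105 + 399)*17 = 294*17 = 4998)
(P + o)**2/X = (-77 - 26)**2/4998 = (-103)**2*(1/4998) = 10609*(1/4998) = 10609/4998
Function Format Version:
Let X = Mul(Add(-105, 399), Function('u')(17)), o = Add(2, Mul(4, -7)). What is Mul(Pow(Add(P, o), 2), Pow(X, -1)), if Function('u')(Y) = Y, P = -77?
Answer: Rational(10609, 4998) ≈ 2.1227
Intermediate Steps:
o = -26 (o = Add(2, -28) = -26)
X = 4998 (X = Mul(Add(-105, 399), 17) = Mul(294, 17) = 4998)
Mul(Pow(Add(P, o), 2), Pow(X, -1)) = Mul(Pow(Add(-77, -26), 2), Pow(4998, -1)) = Mul(Pow(-103, 2), Rational(1, 4998)) = Mul(10609, Rational(1, 4998)) = Rational(10609, 4998)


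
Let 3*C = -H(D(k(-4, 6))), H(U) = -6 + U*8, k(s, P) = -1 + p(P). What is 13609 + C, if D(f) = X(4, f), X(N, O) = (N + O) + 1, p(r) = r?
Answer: 40753/3 ≈ 13584.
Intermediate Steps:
X(N, O) = 1 + N + O
k(s, P) = -1 + P
D(f) = 5 + f (D(f) = 1 + 4 + f = 5 + f)
H(U) = -6 + 8*U
C = -74/3 (C = (-(-6 + 8*(5 + (-1 + 6))))/3 = (-(-6 + 8*(5 + 5)))/3 = (-(-6 + 8*10))/3 = (-(-6 + 80))/3 = (-1*74)/3 = (1/3)*(-74) = -74/3 ≈ -24.667)
13609 + C = 13609 - 74/3 = 40753/3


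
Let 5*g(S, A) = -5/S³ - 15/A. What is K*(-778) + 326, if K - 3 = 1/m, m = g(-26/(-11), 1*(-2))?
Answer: -63940392/25033 ≈ -2554.2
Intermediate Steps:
g(S, A) = -1/S³ - 3/A (g(S, A) = (-5/S³ - 15/A)/5 = (-15/A - 5/S³)/5 = -1/S³ - 3/A)
m = 25033/17576 (m = -1/(-26/(-11))³ - 3/(1*(-2)) = -1/(-26*(-1/11))³ - 3/(-2) = -1/(26/11)³ - 3*(-½) = -1*1331/17576 + 3/2 = -1331/17576 + 3/2 = 25033/17576 ≈ 1.4243)
K = 92675/25033 (K = 3 + 1/(25033/17576) = 3 + 17576/25033 = 92675/25033 ≈ 3.7021)
K*(-778) + 326 = (92675/25033)*(-778) + 326 = -72101150/25033 + 326 = -63940392/25033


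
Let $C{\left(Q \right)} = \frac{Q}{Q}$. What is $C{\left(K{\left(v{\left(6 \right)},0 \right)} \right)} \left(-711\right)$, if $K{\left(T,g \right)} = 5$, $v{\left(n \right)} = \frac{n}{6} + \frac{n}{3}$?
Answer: $-711$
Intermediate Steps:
$v{\left(n \right)} = \frac{n}{2}$ ($v{\left(n \right)} = n \frac{1}{6} + n \frac{1}{3} = \frac{n}{6} + \frac{n}{3} = \frac{n}{2}$)
$C{\left(Q \right)} = 1$
$C{\left(K{\left(v{\left(6 \right)},0 \right)} \right)} \left(-711\right) = 1 \left(-711\right) = -711$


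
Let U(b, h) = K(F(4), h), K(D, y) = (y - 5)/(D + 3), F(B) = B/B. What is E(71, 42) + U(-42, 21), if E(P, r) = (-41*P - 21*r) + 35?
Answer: -3754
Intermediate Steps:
F(B) = 1
K(D, y) = (-5 + y)/(3 + D)
U(b, h) = -5/4 + h/4 (U(b, h) = (-5 + h)/(3 + 1) = (-5 + h)/4 = -5/4 + h/4)
E(P, r) = 35 - 41*P - 21*r
E(71, 42) + U(-42, 21) = (35 - 41*71 - 21*42) + (-5/4 + (¼)*21) = (35 - 2911 - 882) + (-5/4 + 21/4) = -3758 + 4 = -3754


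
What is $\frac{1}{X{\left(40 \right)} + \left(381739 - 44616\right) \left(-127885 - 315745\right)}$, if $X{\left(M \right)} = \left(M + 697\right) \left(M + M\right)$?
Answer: $- \frac{1}{149557817530} \approx -6.6864 \cdot 10^{-12}$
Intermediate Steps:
$X{\left(M \right)} = 2 M \left(697 + M\right)$ ($X{\left(M \right)} = \left(697 + M\right) 2 M = 2 M \left(697 + M\right)$)
$\frac{1}{X{\left(40 \right)} + \left(381739 - 44616\right) \left(-127885 - 315745\right)} = \frac{1}{2 \cdot 40 \left(697 + 40\right) + \left(381739 - 44616\right) \left(-127885 - 315745\right)} = \frac{1}{2 \cdot 40 \cdot 737 + 337123 \left(-443630\right)} = \frac{1}{58960 - 149557876490} = \frac{1}{-149557817530} = - \frac{1}{149557817530}$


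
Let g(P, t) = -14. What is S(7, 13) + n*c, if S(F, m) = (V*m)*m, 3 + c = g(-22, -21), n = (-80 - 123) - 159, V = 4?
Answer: 6830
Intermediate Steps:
n = -362 (n = -203 - 159 = -362)
c = -17 (c = -3 - 14 = -17)
S(F, m) = 4*m² (S(F, m) = (4*m)*m = 4*m²)
S(7, 13) + n*c = 4*13² - 362*(-17) = 4*169 + 6154 = 676 + 6154 = 6830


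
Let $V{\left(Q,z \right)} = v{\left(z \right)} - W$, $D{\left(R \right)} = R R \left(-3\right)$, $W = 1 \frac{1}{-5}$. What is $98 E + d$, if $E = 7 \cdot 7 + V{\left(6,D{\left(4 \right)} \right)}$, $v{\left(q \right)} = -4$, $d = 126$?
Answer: $\frac{22778}{5} \approx 4555.6$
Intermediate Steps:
$W = - \frac{1}{5}$ ($W = 1 \left(- \frac{1}{5}\right) = - \frac{1}{5} \approx -0.2$)
$D{\left(R \right)} = - 3 R^{2}$ ($D{\left(R \right)} = R^{2} \left(-3\right) = - 3 R^{2}$)
$V{\left(Q,z \right)} = - \frac{19}{5}$ ($V{\left(Q,z \right)} = -4 - - \frac{1}{5} = -4 + \frac{1}{5} = - \frac{19}{5}$)
$E = \frac{226}{5}$ ($E = 7 \cdot 7 - \frac{19}{5} = 49 - \frac{19}{5} = \frac{226}{5} \approx 45.2$)
$98 E + d = 98 \cdot \frac{226}{5} + 126 = \frac{22148}{5} + 126 = \frac{22778}{5}$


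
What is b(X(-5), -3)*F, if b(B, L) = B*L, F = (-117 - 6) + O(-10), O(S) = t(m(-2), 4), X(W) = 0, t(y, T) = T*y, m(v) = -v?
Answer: 0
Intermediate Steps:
O(S) = 8 (O(S) = 4*(-1*(-2)) = 4*2 = 8)
F = -115 (F = (-117 - 6) + 8 = -123 + 8 = -115)
b(X(-5), -3)*F = (0*(-3))*(-115) = 0*(-115) = 0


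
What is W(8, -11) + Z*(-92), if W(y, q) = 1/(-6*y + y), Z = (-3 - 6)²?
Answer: -298081/40 ≈ -7452.0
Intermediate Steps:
Z = 81 (Z = (-9)² = 81)
W(y, q) = -1/(5*y) (W(y, q) = 1/(-5*y) = -1/(5*y))
W(8, -11) + Z*(-92) = -⅕/8 + 81*(-92) = -⅕*⅛ - 7452 = -1/40 - 7452 = -298081/40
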